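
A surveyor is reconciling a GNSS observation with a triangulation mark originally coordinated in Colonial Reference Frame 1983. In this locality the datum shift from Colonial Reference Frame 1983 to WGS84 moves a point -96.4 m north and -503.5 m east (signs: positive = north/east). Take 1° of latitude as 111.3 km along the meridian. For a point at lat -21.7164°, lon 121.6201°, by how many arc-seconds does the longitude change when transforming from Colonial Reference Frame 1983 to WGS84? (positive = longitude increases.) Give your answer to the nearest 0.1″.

At latitude -21.7164°, cos φ = 0.929027.
1° of longitude at this latitude = 111.3 × cos φ = 103.40 km, so Δλ = -503.5 / 103400.7 = -0.0048694° = -17.530″.

Δλ = -17.5″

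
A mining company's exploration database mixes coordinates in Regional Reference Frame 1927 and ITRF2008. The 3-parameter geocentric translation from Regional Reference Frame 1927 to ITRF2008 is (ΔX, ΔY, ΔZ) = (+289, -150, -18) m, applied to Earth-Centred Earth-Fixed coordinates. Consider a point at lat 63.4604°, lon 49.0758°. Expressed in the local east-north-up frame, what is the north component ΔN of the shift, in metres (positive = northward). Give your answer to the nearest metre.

At φ = 63.4604°, λ = 49.0758°: sin φ = 0.894626, cos φ = 0.446816, sin λ = 0.755577, cos λ = 0.655060.
ΔN = −sin φ cos λ·ΔX − sin φ sin λ·ΔY + cos φ·ΔZ = −(0.894626)(0.655060)(289) − (0.894626)(0.755577)(-150) + (0.446816)(-18) = -76.01 m.

ΔN = -76 m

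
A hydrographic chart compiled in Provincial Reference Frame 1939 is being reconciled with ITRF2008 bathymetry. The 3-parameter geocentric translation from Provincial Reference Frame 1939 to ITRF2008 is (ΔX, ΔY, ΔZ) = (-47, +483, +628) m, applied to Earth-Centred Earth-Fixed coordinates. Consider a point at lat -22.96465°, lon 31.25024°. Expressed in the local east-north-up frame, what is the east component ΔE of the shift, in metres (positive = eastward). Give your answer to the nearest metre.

ΔE = 437 m

The local east axis at (φ, λ) is (−sin λ, cos λ, 0), so ΔE = −sin(31.25024°)·(-47) + cos(31.25024°)·483 = 437.30 m.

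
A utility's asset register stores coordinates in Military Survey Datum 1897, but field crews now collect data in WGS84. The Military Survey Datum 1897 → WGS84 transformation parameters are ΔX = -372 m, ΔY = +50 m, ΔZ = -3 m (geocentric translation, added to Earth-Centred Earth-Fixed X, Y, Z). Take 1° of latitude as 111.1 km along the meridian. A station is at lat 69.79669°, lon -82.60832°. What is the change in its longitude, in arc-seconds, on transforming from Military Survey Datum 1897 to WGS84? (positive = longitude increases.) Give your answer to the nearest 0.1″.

sin φ = 0.938473, cos φ = 0.345352, sin λ = -0.991690, cos λ = 0.128652.
East component: ΔE = −sin λ·ΔX + cos λ·ΔY = −(-0.991690)(-372) + (0.128652)(50) = -362.48 m.
1° of latitude spans 111100 m; at latitude φ, 1° of longitude spans that × cos φ = 38368.7 m, so Δλ = -362.48 / 38368.7 × 3600 = -34.010″.

Δλ = -34.0″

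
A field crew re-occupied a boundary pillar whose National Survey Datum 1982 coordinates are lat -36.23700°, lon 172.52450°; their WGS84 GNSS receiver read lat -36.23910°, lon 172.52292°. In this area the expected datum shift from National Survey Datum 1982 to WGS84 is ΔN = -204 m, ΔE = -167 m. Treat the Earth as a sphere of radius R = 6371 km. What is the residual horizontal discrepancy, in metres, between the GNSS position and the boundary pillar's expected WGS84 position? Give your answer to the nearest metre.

39 m

Observed coordinate differences: Δφ = -0.00210°, Δλ = -0.00158°.
Converting to metres (1° lat = 111195 m, cos φ = 0.806579): observed ΔN = -233.5 m, observed ΔE = -141.7 m.
Subtracting the expected shift leaves a residual of -233.5 − (-204) = -29.5 m north and -141.7 − (-167) = 25.3 m east.
Residual distance = √((-29.5)² + 25.3²) = 38.9 m.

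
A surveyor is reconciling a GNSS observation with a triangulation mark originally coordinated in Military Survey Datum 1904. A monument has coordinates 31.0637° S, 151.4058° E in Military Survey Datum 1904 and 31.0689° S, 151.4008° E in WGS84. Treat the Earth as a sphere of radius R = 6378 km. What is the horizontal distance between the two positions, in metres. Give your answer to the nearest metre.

750 m

Δφ = -31.0689° − -31.0637° = -0.0052°; Δλ = 151.4008° − 151.4058° = -0.0050°.
1° along a meridian = πR/180 = 111317 m.
ΔN = Δφ × 111317 = -578.8 m; ΔE = Δλ × 111317 × cos(-31.0637°) = -0.0050 × 111317 × 0.856594 = -476.8 m.
Distance = √(ΔE² + ΔN²) = √((-476.8)² + (-578.8)²) = 749.9 m.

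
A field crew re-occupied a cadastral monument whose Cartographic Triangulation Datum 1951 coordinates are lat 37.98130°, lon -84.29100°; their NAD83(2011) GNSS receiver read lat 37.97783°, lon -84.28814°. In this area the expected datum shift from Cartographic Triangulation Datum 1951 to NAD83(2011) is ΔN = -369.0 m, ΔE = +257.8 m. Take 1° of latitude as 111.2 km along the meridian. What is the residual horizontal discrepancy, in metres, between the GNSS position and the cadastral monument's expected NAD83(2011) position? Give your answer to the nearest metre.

18 m

Observed coordinate differences: Δφ = -0.00347°, Δλ = +0.00286°.
Converting to metres (1° lat = 111200 m, cos φ = 0.788212): observed ΔN = -385.9 m, observed ΔE = 250.7 m.
Subtracting the expected shift leaves a residual of -385.9 − (-369.0) = -16.9 m north and 250.7 − (257.8) = -7.1 m east.
Residual distance = √((-16.9)² + (-7.1)²) = 18.3 m.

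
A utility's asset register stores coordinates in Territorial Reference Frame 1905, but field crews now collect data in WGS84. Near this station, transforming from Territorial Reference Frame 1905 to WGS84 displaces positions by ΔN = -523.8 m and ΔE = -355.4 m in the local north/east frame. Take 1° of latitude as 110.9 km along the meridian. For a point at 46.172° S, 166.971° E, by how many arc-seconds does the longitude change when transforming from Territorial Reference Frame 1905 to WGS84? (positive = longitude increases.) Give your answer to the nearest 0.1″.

At latitude -46.172°, cos φ = 0.692496.
1° of longitude at this latitude = 110.9 × cos φ = 76.80 km, so Δλ = -355.4 / 76797.8 = -0.0046277° = -16.660″.

Δλ = -16.7″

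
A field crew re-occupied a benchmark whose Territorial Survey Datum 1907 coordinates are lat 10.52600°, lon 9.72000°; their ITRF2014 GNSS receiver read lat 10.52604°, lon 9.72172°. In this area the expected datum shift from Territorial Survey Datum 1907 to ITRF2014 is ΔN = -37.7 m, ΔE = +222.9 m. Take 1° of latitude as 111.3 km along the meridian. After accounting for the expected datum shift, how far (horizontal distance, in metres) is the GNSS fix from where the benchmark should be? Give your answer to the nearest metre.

55 m

Observed coordinate differences: Δφ = +0.00004°, Δλ = +0.00172°.
Converting to metres (1° lat = 111300 m, cos φ = 0.983172): observed ΔN = 4.5 m, observed ΔE = 188.2 m.
Subtracting the expected shift leaves a residual of 4.5 − (-37.7) = 42.2 m north and 188.2 − (222.9) = -34.7 m east.
Residual distance = √(42.2² + (-34.7)²) = 54.6 m.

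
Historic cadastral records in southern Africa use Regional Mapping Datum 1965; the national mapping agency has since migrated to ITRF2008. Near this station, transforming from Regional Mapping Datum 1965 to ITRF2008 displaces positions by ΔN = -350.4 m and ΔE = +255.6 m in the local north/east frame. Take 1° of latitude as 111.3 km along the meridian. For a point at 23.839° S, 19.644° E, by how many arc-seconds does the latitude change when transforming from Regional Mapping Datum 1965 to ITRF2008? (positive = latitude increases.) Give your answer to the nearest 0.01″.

1° of latitude = 111.3 km, so Δφ = -350.4 / 111300 = -0.0031482° = -11.334″.

Δφ = -11.33″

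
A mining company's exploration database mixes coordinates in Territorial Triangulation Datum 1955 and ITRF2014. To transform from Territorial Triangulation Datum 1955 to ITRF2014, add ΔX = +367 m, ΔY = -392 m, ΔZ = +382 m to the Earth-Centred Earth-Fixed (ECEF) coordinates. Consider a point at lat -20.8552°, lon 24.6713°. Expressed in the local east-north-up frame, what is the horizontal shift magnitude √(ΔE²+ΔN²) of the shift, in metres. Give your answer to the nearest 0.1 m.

The local east axis at (φ, λ) is (−sin λ, cos λ, 0), so ΔE = −sin(24.6713°)·367 + cos(24.6713°)·(-392) = -509.41 m.
The local north axis is (−sin φ cos λ, −sin φ sin λ, cos φ), giving ΔN = 118.728 − 58.252 + 356.973 = 417.45 m.
Horizontal magnitude = √(ΔE² + ΔN²) = √((-509.41)² + 417.45²) = 658.60 m.

658.6 m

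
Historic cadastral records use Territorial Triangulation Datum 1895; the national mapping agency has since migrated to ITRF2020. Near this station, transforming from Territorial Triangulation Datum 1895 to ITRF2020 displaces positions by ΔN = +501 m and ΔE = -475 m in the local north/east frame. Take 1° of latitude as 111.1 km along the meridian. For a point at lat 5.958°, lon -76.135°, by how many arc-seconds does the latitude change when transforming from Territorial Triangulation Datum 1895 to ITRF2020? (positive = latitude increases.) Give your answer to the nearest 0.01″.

Δφ = 16.23″

1° of latitude = 111.1 km, so Δφ = 501.0 / 111100 = 0.0045095° = 16.234″.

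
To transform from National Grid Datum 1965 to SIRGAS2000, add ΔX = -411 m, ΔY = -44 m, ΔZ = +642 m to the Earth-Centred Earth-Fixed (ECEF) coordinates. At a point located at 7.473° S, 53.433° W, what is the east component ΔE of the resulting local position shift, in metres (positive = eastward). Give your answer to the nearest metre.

ΔE = -356 m

The local east axis at (φ, λ) is (−sin λ, cos λ, 0), so ΔE = −sin(-53.433°)·(-411) + cos(-53.433°)·(-44) = -356.31 m.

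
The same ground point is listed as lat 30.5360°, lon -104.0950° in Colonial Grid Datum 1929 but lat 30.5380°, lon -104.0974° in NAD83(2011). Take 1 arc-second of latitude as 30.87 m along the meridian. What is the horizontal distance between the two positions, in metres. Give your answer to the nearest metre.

320 m

Δφ = 30.5380° − 30.5360° = +0.0020°; Δλ = -104.0974° − -104.0950° = -0.0024°.
1° of latitude = 3600 × 30.87 = 111132 m.
ΔN = Δφ × 111132 = 222.3 m; ΔE = Δλ × 111132 × cos(30.5360°) = -0.0024 × 111132 × 0.861310 = -229.7 m.
Distance = √(ΔE² + ΔN²) = √((-229.7)² + 222.3²) = 319.6 m.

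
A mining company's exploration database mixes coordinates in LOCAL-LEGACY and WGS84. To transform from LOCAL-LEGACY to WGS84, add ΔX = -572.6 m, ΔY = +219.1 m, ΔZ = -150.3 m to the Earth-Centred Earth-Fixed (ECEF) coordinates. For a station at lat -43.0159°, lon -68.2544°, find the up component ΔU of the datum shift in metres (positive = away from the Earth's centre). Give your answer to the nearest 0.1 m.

ΔU = -201.4 m

At φ = -43.0159°, λ = -68.2544°: sin φ = -0.682201, cos φ = 0.731164, sin λ = -0.928838, cos λ = 0.370486.
ΔU = cos φ cos λ·ΔX + cos φ sin λ·ΔY + sin φ·ΔZ = (0.731164)(0.370486)(-572.6) + (0.731164)(-0.928838)(219.1) + (-0.682201)(-150.3) = -201.37 m.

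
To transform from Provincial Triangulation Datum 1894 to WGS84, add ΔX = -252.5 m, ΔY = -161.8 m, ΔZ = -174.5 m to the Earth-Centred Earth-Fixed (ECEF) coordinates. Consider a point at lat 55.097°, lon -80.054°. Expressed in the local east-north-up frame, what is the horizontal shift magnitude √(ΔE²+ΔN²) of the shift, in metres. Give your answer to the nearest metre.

338 m

The local east axis at (φ, λ) is (−sin λ, cos λ, 0), so ΔE = −sin(-80.054°)·(-252.5) + cos(-80.054°)·(-161.8) = -276.65 m.
The local north axis is (−sin φ cos λ, −sin φ sin λ, cos φ), giving ΔN = 35.767 − 130.701 − 99.847 = -194.78 m.
Horizontal magnitude = √(ΔE² + ΔN²) = √((-276.65)² + (-194.78)²) = 338.34 m.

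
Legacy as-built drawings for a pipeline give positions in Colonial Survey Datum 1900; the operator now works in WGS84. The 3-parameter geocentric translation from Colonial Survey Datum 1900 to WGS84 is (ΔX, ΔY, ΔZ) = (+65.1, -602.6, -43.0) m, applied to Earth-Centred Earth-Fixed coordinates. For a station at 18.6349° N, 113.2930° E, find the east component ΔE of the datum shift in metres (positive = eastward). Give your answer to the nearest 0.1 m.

ΔE = 178.5 m

At φ = 18.6349°, λ = 113.2930°: sin φ = 0.319537, cos φ = 0.947574, sin λ = 0.918495, cos λ = -0.395433.
ΔE = −sin λ·ΔX + cos λ·ΔY = −(0.918495)·(65.1) + (-0.395433)·(-602.6) = 178.49 m.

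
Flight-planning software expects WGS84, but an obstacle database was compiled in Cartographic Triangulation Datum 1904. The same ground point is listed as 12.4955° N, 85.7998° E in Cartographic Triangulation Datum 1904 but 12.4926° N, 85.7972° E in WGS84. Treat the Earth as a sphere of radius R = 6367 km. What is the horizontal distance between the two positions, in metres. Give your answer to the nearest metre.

Δφ = 12.4926° − 12.4955° = -0.0029°; Δλ = 85.7972° − 85.7998° = -0.0026°.
1° along a meridian = πR/180 = 111125 m.
ΔN = Δφ × 111125 = -322.3 m; ΔE = Δλ × 111125 × cos(12.4955°) = -0.0026 × 111125 × 0.976313 = -282.1 m.
Distance = √(ΔE² + ΔN²) = √((-282.1)² + (-322.3)²) = 428.3 m.

428 m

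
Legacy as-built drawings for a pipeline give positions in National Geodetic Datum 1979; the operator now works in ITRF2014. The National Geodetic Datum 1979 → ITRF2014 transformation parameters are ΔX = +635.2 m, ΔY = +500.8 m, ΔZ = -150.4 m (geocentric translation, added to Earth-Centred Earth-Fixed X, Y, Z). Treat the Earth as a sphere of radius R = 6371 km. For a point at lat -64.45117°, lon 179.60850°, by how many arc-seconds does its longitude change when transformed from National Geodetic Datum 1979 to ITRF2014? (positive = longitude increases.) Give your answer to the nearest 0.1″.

sin φ = -0.902218, cos φ = 0.431280, sin λ = 0.006833, cos λ = -0.999977.
East component: ΔE = −sin λ·ΔX + cos λ·ΔY = −(0.006833)(635.2) + (-0.999977)(500.8) = -505.13 m.
1° of latitude spans πR/180 = 111195 m; at latitude φ, 1° of longitude spans that × cos φ = 47956.2 m, so Δλ = -505.13 / 47956.2 × 3600 = -37.919″.

Δλ = -37.9″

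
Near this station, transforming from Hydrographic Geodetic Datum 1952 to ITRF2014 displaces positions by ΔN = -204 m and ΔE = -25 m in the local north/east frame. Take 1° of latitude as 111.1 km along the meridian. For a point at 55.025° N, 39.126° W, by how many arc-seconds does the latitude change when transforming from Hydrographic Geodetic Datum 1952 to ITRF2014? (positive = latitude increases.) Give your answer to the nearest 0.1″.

Δφ = -6.6″

1° of latitude = 111.1 km, so Δφ = -204.0 / 111100 = -0.0018362° = -6.610″.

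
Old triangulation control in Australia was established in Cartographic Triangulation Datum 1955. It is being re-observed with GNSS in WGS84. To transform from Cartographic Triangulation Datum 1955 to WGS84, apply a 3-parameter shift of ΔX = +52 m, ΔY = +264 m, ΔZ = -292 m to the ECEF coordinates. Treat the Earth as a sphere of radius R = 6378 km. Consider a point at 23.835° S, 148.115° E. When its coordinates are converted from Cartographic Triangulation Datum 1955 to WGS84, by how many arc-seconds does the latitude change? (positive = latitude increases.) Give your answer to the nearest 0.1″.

sin φ = -0.404104, cos φ = 0.914713, sin λ = 0.528216, cos λ = -0.849110.
North component: ΔN = −sin φ cos λ·ΔX − sin φ sin λ·ΔY + cos φ·ΔZ = −(-0.404104)(-0.849110)(52) − (-0.404104)(0.528216)(264) + (0.914713)(-292) = -228.59 m.
1° of latitude spans πR/180 = 111317 m, so Δφ = -228.59 / 111317 × 3600 = -7.393″.

Δφ = -7.4″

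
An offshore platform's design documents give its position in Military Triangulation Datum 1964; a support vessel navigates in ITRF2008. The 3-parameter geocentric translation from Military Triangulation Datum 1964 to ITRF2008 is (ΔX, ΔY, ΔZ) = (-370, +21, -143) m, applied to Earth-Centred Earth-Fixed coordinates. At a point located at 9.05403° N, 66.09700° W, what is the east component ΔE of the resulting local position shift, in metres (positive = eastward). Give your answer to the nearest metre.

ΔE = -330 m

The local east axis at (φ, λ) is (−sin λ, cos λ, 0), so ΔE = −sin(-66.09700°)·(-370) + cos(-66.09700°)·21 = -329.76 m.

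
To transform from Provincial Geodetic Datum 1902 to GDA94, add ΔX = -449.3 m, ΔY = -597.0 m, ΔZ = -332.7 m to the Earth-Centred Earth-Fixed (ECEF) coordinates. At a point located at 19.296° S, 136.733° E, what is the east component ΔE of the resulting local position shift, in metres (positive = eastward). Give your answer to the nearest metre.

ΔE = 743 m

At φ = -19.296°, λ = 136.733°: sin φ = -0.330449, cos φ = 0.943824, sin λ = 0.685399, cos λ = -0.728168.
ΔE = −sin λ·ΔX + cos λ·ΔY = −(0.685399)·(-449.3) + (-0.728168)·(-597.0) = 742.67 m.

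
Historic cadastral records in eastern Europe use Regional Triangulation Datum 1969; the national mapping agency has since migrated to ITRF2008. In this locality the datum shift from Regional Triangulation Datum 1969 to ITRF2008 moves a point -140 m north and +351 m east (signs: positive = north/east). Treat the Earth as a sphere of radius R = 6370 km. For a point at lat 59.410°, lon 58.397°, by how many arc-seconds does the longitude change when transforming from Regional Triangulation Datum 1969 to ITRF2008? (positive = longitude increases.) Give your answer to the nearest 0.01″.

At latitude 59.410°, cos φ = 0.508891.
One radian of longitude at latitude φ spans R cos φ, so Δλ = ΔE / (R cos φ) = 351.0 / (6370000 × 0.508891) = 1.0828e-04 rad = 22.334″.

Δλ = 22.33″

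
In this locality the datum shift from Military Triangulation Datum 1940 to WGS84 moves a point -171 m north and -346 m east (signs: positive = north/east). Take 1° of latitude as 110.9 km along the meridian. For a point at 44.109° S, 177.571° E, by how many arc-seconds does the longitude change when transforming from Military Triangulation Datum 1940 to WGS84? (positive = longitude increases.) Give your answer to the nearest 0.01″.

Δλ = -15.64″

At latitude -44.109°, cos φ = 0.718017.
1° of longitude at this latitude = 110.9 × cos φ = 79.63 km, so Δλ = -346.0 / 79628.1 = -0.0043452° = -15.643″.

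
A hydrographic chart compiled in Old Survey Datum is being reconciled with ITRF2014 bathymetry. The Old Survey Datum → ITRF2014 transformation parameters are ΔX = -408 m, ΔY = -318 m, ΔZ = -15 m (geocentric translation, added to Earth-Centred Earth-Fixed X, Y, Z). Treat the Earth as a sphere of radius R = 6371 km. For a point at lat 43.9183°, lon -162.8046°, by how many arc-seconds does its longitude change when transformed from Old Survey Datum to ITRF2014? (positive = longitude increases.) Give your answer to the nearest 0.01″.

Δλ = 8.23″

sin φ = 0.693632, cos φ = 0.720330, sin λ = -0.295631, cos λ = -0.955302.
East component: ΔE = −sin λ·ΔX + cos λ·ΔY = −(-0.295631)(-408) + (-0.955302)(-318) = 183.17 m.
1° of latitude spans πR/180 = 111195 m; at latitude φ, 1° of longitude spans that × cos φ = 80097.0 m, so Δλ = 183.17 / 80097.0 × 3600 = 8.233″.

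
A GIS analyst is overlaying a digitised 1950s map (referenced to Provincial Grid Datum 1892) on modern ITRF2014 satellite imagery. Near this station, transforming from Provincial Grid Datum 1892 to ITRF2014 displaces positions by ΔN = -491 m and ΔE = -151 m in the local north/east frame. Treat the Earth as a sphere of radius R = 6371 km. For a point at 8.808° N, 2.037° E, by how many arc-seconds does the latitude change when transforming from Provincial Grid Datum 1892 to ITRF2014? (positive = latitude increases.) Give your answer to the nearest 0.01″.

On a sphere of radius R, 1 rad of latitude = R, so Δφ = ΔN / R = -491.0 / 6371000 = -7.7068e-05 rad = -15.896″.

Δφ = -15.90″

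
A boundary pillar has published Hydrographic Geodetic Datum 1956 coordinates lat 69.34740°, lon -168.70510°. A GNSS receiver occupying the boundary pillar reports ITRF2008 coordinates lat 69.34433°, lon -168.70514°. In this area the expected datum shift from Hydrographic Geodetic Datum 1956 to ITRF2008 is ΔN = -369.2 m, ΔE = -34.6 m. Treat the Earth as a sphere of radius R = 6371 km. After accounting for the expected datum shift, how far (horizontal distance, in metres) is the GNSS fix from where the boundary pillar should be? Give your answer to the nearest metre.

43 m

Observed coordinate differences: Δφ = -0.00307°, Δλ = -0.00004°.
Converting to metres (1° lat = 111195 m, cos φ = 0.352701): observed ΔN = -341.4 m, observed ΔE = -1.6 m.
Subtracting the expected shift leaves a residual of -341.4 − (-369.2) = 27.8 m north and -1.6 − (-34.6) = 33.0 m east.
Residual distance = √(27.8² + 33.0²) = 43.2 m.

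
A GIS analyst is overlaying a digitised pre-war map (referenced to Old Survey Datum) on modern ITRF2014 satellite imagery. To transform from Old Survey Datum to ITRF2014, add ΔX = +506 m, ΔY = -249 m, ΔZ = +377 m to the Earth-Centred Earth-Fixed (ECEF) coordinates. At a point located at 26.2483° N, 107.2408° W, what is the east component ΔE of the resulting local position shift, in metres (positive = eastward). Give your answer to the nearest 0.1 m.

ΔE = 557.1 m

The local east axis at (φ, λ) is (−sin λ, cos λ, 0), so ΔE = −sin(-107.2408°)·506 + cos(-107.2408°)·(-249) = 557.06 m.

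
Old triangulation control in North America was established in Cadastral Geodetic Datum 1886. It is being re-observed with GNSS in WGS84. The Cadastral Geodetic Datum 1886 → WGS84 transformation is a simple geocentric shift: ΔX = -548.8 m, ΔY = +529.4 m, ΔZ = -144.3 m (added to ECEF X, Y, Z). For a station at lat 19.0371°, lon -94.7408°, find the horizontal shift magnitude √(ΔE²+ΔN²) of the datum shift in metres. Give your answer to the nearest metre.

At φ = 19.0371°, λ = -94.7408°: sin φ = 0.326180, cos φ = 0.945308, sin λ = -0.996579, cos λ = -0.082648.
ΔE = −sin λ·ΔX + cos λ·ΔY = −(-0.996579)·(-548.8) + (-0.082648)·(529.4) = -590.68 m.
ΔN = −sin φ cos λ·ΔX − sin φ sin λ·ΔY + cos φ·ΔZ = −(0.326180)(-0.082648)(-548.8) − (0.326180)(-0.996579)(529.4) + (0.945308)(-144.3) = 20.89 m.
Horizontal magnitude = √(ΔE² + ΔN²) = √((-590.68)² + 20.89²) = 591.05 m.

591 m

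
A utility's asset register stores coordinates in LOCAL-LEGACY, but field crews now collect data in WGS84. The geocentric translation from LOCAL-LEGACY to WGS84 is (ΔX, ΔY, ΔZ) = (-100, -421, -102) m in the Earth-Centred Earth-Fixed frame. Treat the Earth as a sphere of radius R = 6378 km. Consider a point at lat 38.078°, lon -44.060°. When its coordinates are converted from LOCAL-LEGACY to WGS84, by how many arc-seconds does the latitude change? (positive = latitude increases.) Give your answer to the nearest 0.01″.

sin φ = 0.616734, cos φ = 0.787172, sin λ = -0.695411, cos λ = 0.718612.
North component: ΔN = −sin φ cos λ·ΔX − sin φ sin λ·ΔY + cos φ·ΔZ = −(0.616734)(0.718612)(-100) − (0.616734)(-0.695411)(-421) + (0.787172)(-102) = -216.53 m.
1° of latitude spans πR/180 = 111317 m, so Δφ = -216.53 / 111317 × 3600 = -7.003″.

Δφ = -7.00″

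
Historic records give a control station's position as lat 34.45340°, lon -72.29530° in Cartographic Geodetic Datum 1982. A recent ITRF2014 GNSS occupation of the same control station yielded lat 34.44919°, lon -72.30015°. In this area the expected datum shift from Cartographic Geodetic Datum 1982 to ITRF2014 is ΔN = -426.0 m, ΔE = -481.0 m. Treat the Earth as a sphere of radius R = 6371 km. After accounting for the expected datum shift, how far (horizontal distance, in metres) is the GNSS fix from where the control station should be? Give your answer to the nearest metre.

Observed coordinate differences: Δφ = -0.00421°, Δλ = -0.00485°.
Converting to metres (1° lat = 111195 m, cos φ = 0.824587): observed ΔN = -468.1 m, observed ΔE = -444.7 m.
Subtracting the expected shift leaves a residual of -468.1 − (-426.0) = -42.1 m north and -444.7 − (-481.0) = 36.3 m east.
Residual distance = √((-42.1)² + 36.3²) = 55.6 m.

56 m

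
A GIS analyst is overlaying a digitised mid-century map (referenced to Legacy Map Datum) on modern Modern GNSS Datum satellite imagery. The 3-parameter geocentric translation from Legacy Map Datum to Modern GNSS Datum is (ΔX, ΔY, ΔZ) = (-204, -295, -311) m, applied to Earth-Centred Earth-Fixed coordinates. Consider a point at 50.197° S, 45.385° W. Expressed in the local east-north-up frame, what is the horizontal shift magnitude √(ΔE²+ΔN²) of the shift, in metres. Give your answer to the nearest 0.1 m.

382.2 m

At φ = -50.197°, λ = -45.385°: sin φ = -0.768250, cos φ = 0.640150, sin λ = -0.711842, cos λ = 0.702339.
ΔE = −sin λ·ΔX + cos λ·ΔY = −(-0.711842)·(-204) + (0.702339)·(-295) = -352.41 m.
ΔN = −sin φ cos λ·ΔX − sin φ sin λ·ΔY + cos φ·ΔZ = −(-0.768250)(0.702339)(-204) − (-0.768250)(-0.711842)(-295) + (0.640150)(-311) = -147.83 m.
Horizontal magnitude = √(ΔE² + ΔN²) = √((-352.41)² + (-147.83)²) = 382.16 m.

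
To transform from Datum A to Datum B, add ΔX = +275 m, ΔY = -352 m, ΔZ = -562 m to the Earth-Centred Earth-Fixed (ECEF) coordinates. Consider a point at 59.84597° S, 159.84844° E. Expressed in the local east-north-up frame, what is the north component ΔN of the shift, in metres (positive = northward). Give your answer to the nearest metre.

At φ = -59.84597°, λ = 159.84844°: sin φ = -0.864678, cos φ = 0.502326, sin λ = 0.344505, cos λ = -0.938785.
ΔN = −sin φ cos λ·ΔX − sin φ sin λ·ΔY + cos φ·ΔZ = −(-0.864678)(-0.938785)(275) − (-0.864678)(0.344505)(-352) + (0.502326)(-562) = -610.39 m.

ΔN = -610 m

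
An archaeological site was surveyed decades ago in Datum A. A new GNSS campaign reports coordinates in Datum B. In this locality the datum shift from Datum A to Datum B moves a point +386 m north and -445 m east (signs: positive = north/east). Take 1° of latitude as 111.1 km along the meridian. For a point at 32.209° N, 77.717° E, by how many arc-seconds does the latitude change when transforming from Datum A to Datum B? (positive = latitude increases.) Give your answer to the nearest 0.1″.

Δφ = 12.5″

1° of latitude = 111.1 km, so Δφ = 386.0 / 111100 = 0.0034743° = 12.508″.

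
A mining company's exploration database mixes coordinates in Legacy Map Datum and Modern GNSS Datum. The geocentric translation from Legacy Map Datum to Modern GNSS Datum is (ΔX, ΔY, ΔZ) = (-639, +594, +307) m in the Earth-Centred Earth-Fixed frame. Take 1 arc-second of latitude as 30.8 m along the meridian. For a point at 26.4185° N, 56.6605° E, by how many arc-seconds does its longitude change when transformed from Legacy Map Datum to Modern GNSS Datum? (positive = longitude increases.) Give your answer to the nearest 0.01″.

Δλ = 31.19″

sin φ = 0.444924, cos φ = 0.895568, sin λ = 0.835429, cos λ = 0.549599.
East component: ΔE = −sin λ·ΔX + cos λ·ΔY = −(0.835429)(-639) + (0.549599)(594) = 860.30 m.
1° of latitude spans 3600 × 30.80 = 110880 m; at latitude φ, 1° of longitude spans that × cos φ = 99300.6 m, so Δλ = 860.30 / 99300.6 × 3600 = 31.189″.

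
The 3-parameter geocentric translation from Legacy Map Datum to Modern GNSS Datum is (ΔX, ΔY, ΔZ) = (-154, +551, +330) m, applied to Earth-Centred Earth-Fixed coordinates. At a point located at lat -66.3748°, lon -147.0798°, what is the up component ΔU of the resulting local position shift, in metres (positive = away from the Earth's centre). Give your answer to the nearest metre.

The local up (radial) axis is (cos φ cos λ, cos φ sin λ, sin φ), giving ΔU = 51.806 − 120.006 − 302.342 = -370.54 m.

ΔU = -371 m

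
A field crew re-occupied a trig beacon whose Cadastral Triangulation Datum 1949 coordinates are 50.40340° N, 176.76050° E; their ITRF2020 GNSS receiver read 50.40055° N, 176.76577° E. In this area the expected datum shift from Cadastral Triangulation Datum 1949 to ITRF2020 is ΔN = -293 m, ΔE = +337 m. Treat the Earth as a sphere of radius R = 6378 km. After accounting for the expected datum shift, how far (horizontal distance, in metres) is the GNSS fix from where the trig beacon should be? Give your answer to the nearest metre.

44 m

Observed coordinate differences: Δφ = -0.00285°, Δλ = +0.00527°.
Converting to metres (1° lat = 111317 m, cos φ = 0.637378): observed ΔN = -317.3 m, observed ΔE = 373.9 m.
Subtracting the expected shift leaves a residual of -317.3 − (-293) = -24.3 m north and 373.9 − (337) = 36.9 m east.
Residual distance = √((-24.3)² + 36.9²) = 44.2 m.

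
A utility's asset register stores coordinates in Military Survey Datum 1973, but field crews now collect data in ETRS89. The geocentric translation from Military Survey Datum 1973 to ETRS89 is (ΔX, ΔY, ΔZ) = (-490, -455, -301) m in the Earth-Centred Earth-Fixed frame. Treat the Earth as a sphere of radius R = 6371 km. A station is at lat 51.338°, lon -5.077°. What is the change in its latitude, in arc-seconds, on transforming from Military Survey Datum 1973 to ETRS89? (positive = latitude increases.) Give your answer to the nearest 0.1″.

sin φ = 0.780845, cos φ = 0.624725, sin λ = -0.088494, cos λ = 0.996077.
North component: ΔN = −sin φ cos λ·ΔX − sin φ sin λ·ΔY + cos φ·ΔZ = −(0.780845)(0.996077)(-490) − (0.780845)(-0.088494)(-455) + (0.624725)(-301) = 161.63 m.
1° of latitude spans πR/180 = 111195 m, so Δφ = 161.63 / 111195 × 3600 = 5.233″.

Δφ = 5.2″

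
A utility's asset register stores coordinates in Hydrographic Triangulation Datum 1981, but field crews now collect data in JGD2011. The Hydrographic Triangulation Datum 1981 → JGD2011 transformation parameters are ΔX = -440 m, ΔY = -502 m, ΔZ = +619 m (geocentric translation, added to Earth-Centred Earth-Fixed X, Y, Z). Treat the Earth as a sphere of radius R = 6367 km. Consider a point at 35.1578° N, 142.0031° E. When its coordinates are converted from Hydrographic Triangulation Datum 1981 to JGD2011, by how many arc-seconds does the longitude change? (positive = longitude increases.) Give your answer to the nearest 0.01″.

Δλ = 26.41″

sin φ = 0.575830, cos φ = 0.817569, sin λ = 0.615619, cos λ = -0.788044.
East component: ΔE = −sin λ·ΔX + cos λ·ΔY = −(0.615619)(-440) + (-0.788044)(-502) = 666.47 m.
1° of latitude spans πR/180 = 111125 m; at latitude φ, 1° of longitude spans that × cos φ = 90852.5 m, so Δλ = 666.47 / 90852.5 × 3600 = 26.409″.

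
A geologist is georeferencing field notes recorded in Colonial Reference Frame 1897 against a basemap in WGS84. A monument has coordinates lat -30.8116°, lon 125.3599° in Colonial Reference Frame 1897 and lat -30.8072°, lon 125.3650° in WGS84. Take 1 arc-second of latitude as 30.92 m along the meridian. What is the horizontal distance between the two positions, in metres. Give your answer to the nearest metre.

691 m

Δφ = -30.8072° − -30.8116° = +0.0044°; Δλ = 125.3650° − 125.3599° = +0.0051°.
1° of latitude = 3600 × 30.92 = 111312 m.
ΔN = Δφ × 111312 = 489.8 m; ΔE = Δλ × 111312 × cos(-30.8116°) = +0.0051 × 111312 × 0.858856 = 487.6 m.
Distance = √(ΔE² + ΔN²) = √(487.6² + 489.8²) = 691.1 m.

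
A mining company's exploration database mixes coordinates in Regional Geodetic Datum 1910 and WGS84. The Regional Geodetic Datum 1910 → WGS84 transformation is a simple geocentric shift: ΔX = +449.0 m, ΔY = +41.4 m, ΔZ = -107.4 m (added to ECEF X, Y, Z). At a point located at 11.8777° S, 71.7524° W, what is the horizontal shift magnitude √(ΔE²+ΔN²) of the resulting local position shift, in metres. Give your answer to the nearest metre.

447 m

At φ = -11.8777°, λ = -71.7524°: sin φ = -0.205823, cos φ = 0.978589, sin λ = -0.949712, cos λ = 0.313124.
ΔE = −sin λ·ΔX + cos λ·ΔY = −(-0.949712)·(449.0) + (0.313124)·(41.4) = 439.38 m.
ΔN = −sin φ cos λ·ΔX − sin φ sin λ·ΔY + cos φ·ΔZ = −(-0.205823)(0.313124)(449.0) − (-0.205823)(-0.949712)(41.4) + (0.978589)(-107.4) = -84.26 m.
Horizontal magnitude = √(ΔE² + ΔN²) = √(439.38² + (-84.26)²) = 447.39 m.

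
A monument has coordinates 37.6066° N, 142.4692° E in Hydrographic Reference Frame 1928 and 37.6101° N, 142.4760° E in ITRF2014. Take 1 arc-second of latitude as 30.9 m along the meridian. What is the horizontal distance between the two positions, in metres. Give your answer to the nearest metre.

Δφ = 37.6101° − 37.6066° = +0.0035°; Δλ = 142.4760° − 142.4692° = +0.0068°.
1° of latitude = 3600 × 30.90 = 111240 m.
ΔN = Δφ × 111240 = 389.3 m; ΔE = Δλ × 111240 × cos(37.6066°) = +0.0068 × 111240 × 0.792219 = 599.3 m.
Distance = √(ΔE² + ΔN²) = √(599.3² + 389.3²) = 714.6 m.

715 m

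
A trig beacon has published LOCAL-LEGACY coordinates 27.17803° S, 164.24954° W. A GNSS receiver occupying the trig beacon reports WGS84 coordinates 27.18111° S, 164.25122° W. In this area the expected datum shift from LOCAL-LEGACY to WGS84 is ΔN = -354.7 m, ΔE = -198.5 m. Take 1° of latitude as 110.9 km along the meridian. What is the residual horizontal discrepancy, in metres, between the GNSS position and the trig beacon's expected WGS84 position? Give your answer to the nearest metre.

35 m

Observed coordinate differences: Δφ = -0.00308°, Δλ = -0.00168°.
Converting to metres (1° lat = 110900 m, cos φ = 0.889592): observed ΔN = -341.6 m, observed ΔE = -165.7 m.
Subtracting the expected shift leaves a residual of -341.6 − (-354.7) = 13.1 m north and -165.7 − (-198.5) = 32.8 m east.
Residual distance = √(13.1² + 32.8²) = 35.3 m.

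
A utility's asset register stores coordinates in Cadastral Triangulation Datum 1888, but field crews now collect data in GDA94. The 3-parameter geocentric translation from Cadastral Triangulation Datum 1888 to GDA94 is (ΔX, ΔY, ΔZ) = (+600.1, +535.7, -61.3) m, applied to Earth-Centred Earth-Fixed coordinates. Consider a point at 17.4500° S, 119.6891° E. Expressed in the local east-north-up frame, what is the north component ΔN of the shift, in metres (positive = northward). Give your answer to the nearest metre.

At φ = -17.4500°, λ = 119.6891°: sin φ = -0.299873, cos φ = 0.953979, sin λ = 0.868726, cos λ = -0.495293.
ΔN = −sin φ cos λ·ΔX − sin φ sin λ·ΔY + cos φ·ΔZ = −(-0.299873)(-0.495293)(600.1) − (-0.299873)(0.868726)(535.7) + (0.953979)(-61.3) = -8.05 m.

ΔN = -8 m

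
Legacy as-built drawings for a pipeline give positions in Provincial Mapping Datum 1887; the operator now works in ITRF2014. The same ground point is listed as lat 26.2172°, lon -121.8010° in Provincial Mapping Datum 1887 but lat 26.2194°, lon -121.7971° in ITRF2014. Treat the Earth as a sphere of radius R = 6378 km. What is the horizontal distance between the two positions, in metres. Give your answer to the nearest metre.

Δφ = 26.2194° − 26.2172° = +0.0022°; Δλ = -121.7971° − -121.8010° = +0.0039°.
1° along a meridian = πR/180 = 111317 m.
ΔN = Δφ × 111317 = 244.9 m; ΔE = Δλ × 111317 × cos(26.2172°) = +0.0039 × 111317 × 0.897126 = 389.5 m.
Distance = √(ΔE² + ΔN²) = √(389.5² + 244.9²) = 460.1 m.

460 m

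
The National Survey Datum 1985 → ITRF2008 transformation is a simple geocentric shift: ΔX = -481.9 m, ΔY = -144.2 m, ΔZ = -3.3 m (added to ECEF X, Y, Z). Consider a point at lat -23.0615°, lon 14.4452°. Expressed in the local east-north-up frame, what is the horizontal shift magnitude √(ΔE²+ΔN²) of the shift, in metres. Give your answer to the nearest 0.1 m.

At φ = -23.0615°, λ = 14.4452°: sin φ = -0.391719, cos φ = 0.920085, sin λ = 0.249454, cos λ = 0.968387.
ΔE = −sin λ·ΔX + cos λ·ΔY = −(0.249454)·(-481.9) + (0.968387)·(-144.2) = -19.43 m.
ΔN = −sin φ cos λ·ΔX − sin φ sin λ·ΔY + cos φ·ΔZ = −(-0.391719)(0.968387)(-481.9) − (-0.391719)(0.249454)(-144.2) + (0.920085)(-3.3) = -199.93 m.
Horizontal magnitude = √(ΔE² + ΔN²) = √((-19.43)² + (-199.93)²) = 200.87 m.

200.9 m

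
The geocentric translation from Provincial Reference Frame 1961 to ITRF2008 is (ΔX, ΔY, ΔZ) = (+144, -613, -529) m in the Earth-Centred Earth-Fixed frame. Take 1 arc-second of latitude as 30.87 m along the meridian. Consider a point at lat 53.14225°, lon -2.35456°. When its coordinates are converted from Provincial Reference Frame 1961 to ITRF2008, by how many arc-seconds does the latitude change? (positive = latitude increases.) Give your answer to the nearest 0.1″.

Δφ = -14.7″

sin φ = 0.800127, cos φ = 0.599830, sin λ = -0.041083, cos λ = 0.999156.
North component: ΔN = −sin φ cos λ·ΔX − sin φ sin λ·ΔY + cos φ·ΔZ = −(0.800127)(0.999156)(144) − (0.800127)(-0.041083)(-613) + (0.599830)(-529) = -452.58 m.
1° of latitude spans 3600 × 30.87 = 111132 m, so Δφ = -452.58 / 111132 × 3600 = -14.661″.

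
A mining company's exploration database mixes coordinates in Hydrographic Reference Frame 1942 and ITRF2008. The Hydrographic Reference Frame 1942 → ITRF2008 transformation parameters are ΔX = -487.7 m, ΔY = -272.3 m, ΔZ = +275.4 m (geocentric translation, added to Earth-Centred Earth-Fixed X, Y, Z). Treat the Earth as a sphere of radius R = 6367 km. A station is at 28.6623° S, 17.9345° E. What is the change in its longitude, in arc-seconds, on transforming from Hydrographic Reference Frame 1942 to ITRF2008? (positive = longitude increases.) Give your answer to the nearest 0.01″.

Δλ = -4.02″

sin φ = -0.479646, cos φ = 0.877462, sin λ = 0.307930, cos λ = 0.951409.
East component: ΔE = −sin λ·ΔX + cos λ·ΔY = −(0.307930)(-487.7) + (0.951409)(-272.3) = -108.89 m.
1° of latitude spans πR/180 = 111125 m; at latitude φ, 1° of longitude spans that × cos φ = 97508.1 m, so Δλ = -108.89 / 97508.1 × 3600 = -4.020″.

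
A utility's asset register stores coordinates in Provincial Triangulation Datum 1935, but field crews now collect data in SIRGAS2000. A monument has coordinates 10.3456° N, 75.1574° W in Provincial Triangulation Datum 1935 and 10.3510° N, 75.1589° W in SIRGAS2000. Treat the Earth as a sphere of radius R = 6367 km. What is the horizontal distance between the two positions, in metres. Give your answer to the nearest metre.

Δφ = 10.3510° − 10.3456° = +0.0054°; Δλ = -75.1589° − -75.1574° = -0.0015°.
1° along a meridian = πR/180 = 111125 m.
ΔN = Δφ × 111125 = 600.1 m; ΔE = Δλ × 111125 × cos(10.3456°) = -0.0015 × 111125 × 0.983742 = -164.0 m.
Distance = √(ΔE² + ΔN²) = √((-164.0)² + 600.1²) = 622.1 m.

622 m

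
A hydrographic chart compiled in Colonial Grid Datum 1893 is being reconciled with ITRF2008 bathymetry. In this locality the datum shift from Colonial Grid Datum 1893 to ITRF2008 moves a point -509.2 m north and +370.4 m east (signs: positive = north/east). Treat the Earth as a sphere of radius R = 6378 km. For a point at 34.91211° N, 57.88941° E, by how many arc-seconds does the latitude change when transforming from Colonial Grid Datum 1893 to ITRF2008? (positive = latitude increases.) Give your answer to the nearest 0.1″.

On a sphere of radius R, 1 rad of latitude = R, so Δφ = ΔN / R = -509.2 / 6378000 = -7.9837e-05 rad = -16.468″.

Δφ = -16.5″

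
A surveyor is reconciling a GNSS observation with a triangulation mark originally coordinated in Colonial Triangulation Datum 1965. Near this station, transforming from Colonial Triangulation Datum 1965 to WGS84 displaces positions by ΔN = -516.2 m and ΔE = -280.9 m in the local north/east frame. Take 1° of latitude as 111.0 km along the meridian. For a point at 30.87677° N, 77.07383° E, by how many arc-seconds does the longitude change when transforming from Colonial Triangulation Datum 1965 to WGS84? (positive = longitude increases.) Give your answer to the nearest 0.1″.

Δλ = -10.6″

At latitude 30.87677°, cos φ = 0.858273.
1° of longitude at this latitude = 111.0 × cos φ = 95.27 km, so Δλ = -280.9 / 95268.3 = -0.0029485° = -10.615″.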